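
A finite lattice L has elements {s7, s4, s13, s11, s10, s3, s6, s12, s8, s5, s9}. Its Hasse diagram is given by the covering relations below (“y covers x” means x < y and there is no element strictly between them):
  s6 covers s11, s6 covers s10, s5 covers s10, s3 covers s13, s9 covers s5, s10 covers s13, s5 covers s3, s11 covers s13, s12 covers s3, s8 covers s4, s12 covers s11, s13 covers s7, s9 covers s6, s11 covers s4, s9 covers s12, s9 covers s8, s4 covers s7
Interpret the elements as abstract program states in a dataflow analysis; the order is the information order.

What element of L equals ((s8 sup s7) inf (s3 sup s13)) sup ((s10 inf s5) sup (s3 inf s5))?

s8 ∨ s7 = s8
s3 ∨ s13 = s3
s8 ∧ s3 = s7
s10 ∧ s5 = s10
s3 ∧ s5 = s3
s10 ∨ s3 = s5
s7 ∨ s5 = s5

s5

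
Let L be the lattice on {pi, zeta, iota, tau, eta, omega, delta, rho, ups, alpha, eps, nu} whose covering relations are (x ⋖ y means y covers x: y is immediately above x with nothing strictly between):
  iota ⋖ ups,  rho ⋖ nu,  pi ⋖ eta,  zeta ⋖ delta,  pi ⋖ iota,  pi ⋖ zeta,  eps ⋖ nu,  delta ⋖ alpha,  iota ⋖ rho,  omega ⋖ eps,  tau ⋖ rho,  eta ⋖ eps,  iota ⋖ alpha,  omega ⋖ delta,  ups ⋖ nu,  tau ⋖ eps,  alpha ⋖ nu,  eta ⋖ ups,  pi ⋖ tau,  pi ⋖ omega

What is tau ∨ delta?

nu

Common upper bounds of {tau, delta}: nu.
The least among these is nu.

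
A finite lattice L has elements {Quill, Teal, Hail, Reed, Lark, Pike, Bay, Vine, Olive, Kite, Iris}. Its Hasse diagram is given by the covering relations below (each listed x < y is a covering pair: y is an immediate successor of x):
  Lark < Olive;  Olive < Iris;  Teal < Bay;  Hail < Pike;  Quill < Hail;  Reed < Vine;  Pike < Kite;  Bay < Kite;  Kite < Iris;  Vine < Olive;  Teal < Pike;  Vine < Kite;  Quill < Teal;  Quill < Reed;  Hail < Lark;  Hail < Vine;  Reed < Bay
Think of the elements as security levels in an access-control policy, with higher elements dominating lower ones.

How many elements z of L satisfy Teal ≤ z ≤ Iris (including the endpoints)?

The interval [Teal, Iris] = {Bay, Iris, Kite, Pike, Teal}, which has 5 elements.

5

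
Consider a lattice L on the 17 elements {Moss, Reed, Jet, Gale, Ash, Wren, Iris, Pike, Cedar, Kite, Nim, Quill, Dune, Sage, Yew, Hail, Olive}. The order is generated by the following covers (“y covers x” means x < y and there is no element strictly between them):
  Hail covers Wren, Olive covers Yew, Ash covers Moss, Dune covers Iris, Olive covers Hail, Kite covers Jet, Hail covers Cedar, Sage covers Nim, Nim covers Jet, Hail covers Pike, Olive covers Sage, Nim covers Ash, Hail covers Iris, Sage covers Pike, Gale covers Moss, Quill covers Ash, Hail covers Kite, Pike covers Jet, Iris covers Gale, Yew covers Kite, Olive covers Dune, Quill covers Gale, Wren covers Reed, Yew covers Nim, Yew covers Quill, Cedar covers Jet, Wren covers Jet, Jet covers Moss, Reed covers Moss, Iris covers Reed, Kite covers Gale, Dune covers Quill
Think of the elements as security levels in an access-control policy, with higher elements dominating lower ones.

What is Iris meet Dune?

Common lower bounds of {Iris, Dune}: Gale, Iris, Moss, Reed.
The greatest among these is Iris.

Iris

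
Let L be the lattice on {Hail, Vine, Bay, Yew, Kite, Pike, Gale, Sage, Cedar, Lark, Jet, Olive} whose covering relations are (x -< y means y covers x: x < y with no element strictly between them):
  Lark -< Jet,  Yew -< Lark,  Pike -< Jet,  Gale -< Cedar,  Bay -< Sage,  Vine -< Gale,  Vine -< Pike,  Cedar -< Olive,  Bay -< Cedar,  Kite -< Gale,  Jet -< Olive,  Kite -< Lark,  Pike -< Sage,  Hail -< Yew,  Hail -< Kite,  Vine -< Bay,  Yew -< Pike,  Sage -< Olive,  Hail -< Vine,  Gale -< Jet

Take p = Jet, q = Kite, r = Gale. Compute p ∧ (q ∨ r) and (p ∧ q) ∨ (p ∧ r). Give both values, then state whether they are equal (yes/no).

q ∨ r = Gale, so p ∧ (q ∨ r) = Jet ∧ Gale = Gale.
p ∧ q = Kite and p ∧ r = Gale, so (p ∧ q) ∨ (p ∧ r) = Kite ∨ Gale = Gale.
Equal: yes.

Gale; Gale; yes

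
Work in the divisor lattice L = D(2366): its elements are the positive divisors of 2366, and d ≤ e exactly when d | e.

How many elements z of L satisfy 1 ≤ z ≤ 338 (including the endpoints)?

The interval [1, 338] = {1, 13, 169, 2, 26, 338}, which has 6 elements.

6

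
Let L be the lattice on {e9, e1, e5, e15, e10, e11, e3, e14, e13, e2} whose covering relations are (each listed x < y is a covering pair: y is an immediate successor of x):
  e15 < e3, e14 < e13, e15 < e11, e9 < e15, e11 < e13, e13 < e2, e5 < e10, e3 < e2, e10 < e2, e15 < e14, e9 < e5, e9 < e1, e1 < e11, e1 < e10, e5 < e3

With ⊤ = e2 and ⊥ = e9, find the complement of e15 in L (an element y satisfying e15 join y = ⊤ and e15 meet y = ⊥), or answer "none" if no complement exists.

e10

Need y with e15 ∨ y = e2 and e15 ∧ y = e9.
Checking each element gives: e10.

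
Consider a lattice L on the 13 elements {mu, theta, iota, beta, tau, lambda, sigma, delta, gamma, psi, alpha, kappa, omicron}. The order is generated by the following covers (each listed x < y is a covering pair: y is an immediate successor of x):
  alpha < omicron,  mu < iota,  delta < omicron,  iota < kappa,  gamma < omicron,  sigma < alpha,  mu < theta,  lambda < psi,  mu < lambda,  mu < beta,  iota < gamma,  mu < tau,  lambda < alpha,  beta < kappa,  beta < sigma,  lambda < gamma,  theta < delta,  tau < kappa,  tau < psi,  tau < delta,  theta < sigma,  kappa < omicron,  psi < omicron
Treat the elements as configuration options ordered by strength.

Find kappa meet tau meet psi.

Common lower bounds of {kappa, tau, psi}: mu, tau.
The greatest among these is tau.

tau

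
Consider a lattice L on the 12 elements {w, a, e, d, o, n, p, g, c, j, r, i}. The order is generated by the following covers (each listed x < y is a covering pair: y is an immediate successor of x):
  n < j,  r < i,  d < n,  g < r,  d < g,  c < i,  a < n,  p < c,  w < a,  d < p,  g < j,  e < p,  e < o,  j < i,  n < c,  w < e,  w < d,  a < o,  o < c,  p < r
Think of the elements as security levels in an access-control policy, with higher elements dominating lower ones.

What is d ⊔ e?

Common upper bounds of {d, e}: c, i, p, r.
The least among these is p.

p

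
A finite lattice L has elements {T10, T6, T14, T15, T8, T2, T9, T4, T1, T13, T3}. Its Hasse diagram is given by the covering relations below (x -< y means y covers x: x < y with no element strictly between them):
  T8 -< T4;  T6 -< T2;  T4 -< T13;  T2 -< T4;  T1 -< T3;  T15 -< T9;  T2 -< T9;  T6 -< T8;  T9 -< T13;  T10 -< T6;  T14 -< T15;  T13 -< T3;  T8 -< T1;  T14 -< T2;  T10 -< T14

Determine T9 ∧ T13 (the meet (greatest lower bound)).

Common lower bounds of {T9, T13}: T10, T14, T15, T2, T6, T9.
The greatest among these is T9.

T9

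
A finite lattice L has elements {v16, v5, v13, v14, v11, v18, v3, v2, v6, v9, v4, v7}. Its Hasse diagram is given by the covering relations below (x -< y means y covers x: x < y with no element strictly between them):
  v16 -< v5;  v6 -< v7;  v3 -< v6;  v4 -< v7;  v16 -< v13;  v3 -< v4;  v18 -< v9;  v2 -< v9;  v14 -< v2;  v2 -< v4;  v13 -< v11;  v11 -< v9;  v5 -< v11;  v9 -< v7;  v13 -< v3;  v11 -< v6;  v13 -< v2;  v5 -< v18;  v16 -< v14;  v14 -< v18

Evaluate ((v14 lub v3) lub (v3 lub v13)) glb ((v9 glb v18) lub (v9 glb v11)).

v14 ∨ v3 = v4
v3 ∨ v13 = v3
v4 ∨ v3 = v4
v9 ∧ v18 = v18
v9 ∧ v11 = v11
v18 ∨ v11 = v9
v4 ∧ v9 = v2

v2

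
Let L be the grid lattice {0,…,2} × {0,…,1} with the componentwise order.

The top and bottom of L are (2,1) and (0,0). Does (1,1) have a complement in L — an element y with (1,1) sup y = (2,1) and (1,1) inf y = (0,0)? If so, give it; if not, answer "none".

For every candidate y, either (1,1) ∨ y ≠ (2,1) or (1,1) ∧ y ≠ (0,0); no complement exists.

none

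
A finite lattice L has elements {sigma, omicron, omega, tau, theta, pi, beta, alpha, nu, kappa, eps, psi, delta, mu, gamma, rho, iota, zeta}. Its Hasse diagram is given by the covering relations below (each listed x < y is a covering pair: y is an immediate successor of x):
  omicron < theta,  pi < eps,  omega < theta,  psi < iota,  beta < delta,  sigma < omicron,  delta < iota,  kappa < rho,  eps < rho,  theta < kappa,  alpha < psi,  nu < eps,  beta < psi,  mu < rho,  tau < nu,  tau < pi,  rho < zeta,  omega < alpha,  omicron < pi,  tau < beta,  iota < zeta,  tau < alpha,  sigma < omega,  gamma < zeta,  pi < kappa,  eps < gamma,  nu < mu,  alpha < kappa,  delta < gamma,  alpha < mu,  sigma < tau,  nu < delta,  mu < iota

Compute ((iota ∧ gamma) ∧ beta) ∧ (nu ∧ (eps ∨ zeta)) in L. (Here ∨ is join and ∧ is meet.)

tau

iota ∧ gamma = delta
delta ∧ beta = beta
eps ∨ zeta = zeta
nu ∧ zeta = nu
beta ∧ nu = tau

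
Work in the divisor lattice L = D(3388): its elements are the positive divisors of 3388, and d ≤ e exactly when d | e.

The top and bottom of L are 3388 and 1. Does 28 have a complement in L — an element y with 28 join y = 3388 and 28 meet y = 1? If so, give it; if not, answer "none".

Need y with 28 ∨ y = 3388 and 28 ∧ y = 1.
Checking each element gives: 121.

121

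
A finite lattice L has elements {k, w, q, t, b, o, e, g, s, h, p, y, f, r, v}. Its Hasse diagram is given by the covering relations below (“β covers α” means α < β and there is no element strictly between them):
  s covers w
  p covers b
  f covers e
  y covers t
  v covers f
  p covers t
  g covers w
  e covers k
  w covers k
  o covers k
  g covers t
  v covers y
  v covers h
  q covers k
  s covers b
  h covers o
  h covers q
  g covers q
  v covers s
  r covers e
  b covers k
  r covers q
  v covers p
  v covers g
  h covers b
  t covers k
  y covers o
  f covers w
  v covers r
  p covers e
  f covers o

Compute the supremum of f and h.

v

Common upper bounds of {f, h}: v.
The least among these is v.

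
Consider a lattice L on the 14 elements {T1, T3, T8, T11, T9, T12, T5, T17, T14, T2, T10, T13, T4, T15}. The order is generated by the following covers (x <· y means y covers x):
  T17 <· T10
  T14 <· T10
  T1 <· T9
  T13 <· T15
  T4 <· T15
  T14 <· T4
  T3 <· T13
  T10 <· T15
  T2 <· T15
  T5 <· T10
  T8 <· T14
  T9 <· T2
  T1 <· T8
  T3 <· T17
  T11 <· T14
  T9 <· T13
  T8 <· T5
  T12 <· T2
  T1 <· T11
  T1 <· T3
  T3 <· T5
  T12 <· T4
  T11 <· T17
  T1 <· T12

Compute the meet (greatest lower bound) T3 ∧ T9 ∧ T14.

T1

Common lower bounds of {T3, T9, T14}: T1.
The greatest among these is T1.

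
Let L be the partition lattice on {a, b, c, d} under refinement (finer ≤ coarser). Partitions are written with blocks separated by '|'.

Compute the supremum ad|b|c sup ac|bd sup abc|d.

Common upper bounds of {ad|b|c, ac|bd, abc|d}: abcd.
The least among these is abcd.

abcd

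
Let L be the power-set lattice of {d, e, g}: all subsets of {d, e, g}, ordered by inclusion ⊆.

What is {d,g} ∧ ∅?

∅

Under ⊆, meet is intersection: {d,g} ∩ ∅ = ∅.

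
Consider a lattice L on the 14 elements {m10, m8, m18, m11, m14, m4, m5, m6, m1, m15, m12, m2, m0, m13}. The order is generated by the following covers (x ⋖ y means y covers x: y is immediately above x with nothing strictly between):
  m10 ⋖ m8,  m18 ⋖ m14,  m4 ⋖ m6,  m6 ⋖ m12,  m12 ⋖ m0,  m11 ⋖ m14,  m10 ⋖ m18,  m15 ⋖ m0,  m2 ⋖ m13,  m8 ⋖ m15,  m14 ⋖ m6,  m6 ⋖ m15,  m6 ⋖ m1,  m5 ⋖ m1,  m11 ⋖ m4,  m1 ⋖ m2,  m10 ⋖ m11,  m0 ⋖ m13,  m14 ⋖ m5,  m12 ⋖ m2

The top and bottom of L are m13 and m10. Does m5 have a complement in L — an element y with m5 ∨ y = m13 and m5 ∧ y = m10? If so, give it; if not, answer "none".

m8

Need y with m5 ∨ y = m13 and m5 ∧ y = m10.
Checking each element gives: m8.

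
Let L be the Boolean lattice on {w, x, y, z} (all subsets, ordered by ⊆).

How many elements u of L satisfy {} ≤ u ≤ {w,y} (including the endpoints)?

The interval [{}, {w,y}] = {{w,y}, {w}, {y}, {}}, which has 4 elements.

4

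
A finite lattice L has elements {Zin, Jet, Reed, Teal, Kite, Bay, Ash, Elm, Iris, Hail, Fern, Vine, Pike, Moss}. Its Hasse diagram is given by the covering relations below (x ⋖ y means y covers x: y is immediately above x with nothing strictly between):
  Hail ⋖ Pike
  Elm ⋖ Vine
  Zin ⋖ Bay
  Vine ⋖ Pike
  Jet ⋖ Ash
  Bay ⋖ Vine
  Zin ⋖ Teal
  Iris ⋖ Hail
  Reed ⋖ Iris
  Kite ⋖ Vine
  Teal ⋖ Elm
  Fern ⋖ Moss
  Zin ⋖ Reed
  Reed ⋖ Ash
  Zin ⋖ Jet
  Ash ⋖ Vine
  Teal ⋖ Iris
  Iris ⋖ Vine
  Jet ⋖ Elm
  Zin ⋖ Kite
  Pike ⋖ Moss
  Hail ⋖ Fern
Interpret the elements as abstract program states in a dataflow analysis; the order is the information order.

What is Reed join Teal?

Common upper bounds of {Reed, Teal}: Fern, Hail, Iris, Moss, Pike, Vine.
The least among these is Iris.

Iris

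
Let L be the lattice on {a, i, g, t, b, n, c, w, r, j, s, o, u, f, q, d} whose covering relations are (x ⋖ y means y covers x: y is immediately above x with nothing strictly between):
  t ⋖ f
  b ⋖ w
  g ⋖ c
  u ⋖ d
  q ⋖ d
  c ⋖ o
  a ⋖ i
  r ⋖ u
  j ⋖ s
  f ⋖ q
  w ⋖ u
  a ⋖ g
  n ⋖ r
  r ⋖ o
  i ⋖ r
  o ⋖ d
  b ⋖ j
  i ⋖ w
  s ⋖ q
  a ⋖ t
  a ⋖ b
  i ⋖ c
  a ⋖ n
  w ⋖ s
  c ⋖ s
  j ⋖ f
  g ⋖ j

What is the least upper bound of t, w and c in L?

q

Common upper bounds of {t, w, c}: d, q.
The least among these is q.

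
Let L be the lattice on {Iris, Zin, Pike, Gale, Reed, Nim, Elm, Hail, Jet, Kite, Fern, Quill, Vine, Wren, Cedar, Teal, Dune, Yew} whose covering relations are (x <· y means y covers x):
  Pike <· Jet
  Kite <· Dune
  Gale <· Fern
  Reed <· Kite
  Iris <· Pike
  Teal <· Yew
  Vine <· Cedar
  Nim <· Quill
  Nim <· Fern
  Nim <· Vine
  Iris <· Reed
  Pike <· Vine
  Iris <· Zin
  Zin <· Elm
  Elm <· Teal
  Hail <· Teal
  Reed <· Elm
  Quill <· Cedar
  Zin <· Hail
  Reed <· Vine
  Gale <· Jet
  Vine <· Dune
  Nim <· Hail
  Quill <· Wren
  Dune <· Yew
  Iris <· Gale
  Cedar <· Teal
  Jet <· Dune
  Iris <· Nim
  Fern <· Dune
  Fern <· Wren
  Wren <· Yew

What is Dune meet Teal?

Common lower bounds of {Dune, Teal}: Iris, Nim, Pike, Reed, Vine.
The greatest among these is Vine.

Vine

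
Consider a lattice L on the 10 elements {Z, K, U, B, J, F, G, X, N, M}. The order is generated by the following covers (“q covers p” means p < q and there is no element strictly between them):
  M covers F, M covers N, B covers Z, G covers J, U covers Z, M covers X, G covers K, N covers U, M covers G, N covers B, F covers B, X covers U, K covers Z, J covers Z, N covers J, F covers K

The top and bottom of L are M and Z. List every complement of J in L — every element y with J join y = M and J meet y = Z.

Need y with J ∨ y = M and J ∧ y = Z.
Checking each element gives: F, X.

F, X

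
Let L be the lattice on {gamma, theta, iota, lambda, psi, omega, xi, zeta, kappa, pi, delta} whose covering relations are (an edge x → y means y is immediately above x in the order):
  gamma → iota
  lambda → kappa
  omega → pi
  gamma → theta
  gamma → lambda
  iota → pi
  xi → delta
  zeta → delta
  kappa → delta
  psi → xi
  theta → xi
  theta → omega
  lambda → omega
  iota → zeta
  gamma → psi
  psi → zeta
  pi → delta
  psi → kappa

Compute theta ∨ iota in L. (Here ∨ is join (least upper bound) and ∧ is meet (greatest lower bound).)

pi

theta ∨ iota = pi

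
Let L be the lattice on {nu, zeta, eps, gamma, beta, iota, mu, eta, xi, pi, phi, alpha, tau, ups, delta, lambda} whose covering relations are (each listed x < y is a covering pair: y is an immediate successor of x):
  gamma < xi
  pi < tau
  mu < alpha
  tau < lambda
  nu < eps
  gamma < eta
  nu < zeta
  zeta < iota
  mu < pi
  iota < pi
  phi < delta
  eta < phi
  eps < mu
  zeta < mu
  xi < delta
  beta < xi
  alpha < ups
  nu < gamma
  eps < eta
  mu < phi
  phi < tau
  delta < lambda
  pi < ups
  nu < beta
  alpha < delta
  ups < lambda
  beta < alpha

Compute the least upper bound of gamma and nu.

Common upper bounds of {gamma, nu}: delta, eta, gamma, lambda, phi, tau, xi.
The least among these is gamma.

gamma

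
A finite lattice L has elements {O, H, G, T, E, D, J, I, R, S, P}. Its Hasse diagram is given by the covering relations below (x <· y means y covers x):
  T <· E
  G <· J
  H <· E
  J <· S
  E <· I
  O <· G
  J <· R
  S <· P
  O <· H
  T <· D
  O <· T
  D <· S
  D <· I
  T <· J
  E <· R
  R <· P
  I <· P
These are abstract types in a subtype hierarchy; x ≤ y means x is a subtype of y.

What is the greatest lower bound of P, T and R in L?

T

Common lower bounds of {P, T, R}: O, T.
The greatest among these is T.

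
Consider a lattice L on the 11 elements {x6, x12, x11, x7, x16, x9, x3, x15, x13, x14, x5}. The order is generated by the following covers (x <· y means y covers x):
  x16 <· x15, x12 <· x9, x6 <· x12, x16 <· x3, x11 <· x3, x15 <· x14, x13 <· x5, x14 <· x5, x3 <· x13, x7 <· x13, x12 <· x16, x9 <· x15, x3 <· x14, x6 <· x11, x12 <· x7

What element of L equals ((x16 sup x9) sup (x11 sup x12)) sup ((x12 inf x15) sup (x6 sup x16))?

x14

x16 ∨ x9 = x15
x11 ∨ x12 = x3
x15 ∨ x3 = x14
x12 ∧ x15 = x12
x6 ∨ x16 = x16
x12 ∨ x16 = x16
x14 ∨ x16 = x14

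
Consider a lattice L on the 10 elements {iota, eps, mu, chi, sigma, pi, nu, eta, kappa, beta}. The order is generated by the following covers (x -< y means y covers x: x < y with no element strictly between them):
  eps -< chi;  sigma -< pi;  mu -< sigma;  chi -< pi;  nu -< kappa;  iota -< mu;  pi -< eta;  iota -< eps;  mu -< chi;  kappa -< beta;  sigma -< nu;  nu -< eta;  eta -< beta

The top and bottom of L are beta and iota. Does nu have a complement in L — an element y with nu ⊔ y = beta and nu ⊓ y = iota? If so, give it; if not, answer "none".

none

For every candidate y, either nu ∨ y ≠ beta or nu ∧ y ≠ iota; no complement exists.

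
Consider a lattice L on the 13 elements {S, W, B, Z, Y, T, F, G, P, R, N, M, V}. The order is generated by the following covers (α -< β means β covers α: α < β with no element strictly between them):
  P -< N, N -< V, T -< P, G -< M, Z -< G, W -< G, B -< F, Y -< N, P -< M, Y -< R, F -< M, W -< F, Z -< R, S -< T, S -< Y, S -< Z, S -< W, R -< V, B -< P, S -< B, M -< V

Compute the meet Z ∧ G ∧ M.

Common lower bounds of {Z, G, M}: S, Z.
The greatest among these is Z.

Z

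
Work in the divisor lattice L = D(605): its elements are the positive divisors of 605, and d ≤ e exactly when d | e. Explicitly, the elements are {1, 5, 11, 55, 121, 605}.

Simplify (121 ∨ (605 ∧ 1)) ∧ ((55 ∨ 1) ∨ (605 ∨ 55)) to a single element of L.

121

605 ∧ 1 = 1
121 ∨ 1 = 121
55 ∨ 1 = 55
605 ∨ 55 = 605
55 ∨ 605 = 605
121 ∧ 605 = 121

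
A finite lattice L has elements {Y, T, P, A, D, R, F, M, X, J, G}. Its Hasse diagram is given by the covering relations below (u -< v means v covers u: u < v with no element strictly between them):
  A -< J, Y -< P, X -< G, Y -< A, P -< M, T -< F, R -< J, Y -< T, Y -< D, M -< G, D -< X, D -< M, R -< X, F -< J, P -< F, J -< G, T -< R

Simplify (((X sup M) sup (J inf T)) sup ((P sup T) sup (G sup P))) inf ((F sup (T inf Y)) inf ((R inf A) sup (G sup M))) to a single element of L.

F

X ∨ M = G
J ∧ T = T
G ∨ T = G
P ∨ T = F
G ∨ P = G
F ∨ G = G
G ∨ G = G
T ∧ Y = Y
F ∨ Y = F
R ∧ A = Y
G ∨ M = G
Y ∨ G = G
F ∧ G = F
G ∧ F = F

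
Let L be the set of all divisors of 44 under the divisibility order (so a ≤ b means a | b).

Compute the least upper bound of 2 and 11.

22

In the divisibility order, the join is the least common multiple: lcm(2, 11) = 22.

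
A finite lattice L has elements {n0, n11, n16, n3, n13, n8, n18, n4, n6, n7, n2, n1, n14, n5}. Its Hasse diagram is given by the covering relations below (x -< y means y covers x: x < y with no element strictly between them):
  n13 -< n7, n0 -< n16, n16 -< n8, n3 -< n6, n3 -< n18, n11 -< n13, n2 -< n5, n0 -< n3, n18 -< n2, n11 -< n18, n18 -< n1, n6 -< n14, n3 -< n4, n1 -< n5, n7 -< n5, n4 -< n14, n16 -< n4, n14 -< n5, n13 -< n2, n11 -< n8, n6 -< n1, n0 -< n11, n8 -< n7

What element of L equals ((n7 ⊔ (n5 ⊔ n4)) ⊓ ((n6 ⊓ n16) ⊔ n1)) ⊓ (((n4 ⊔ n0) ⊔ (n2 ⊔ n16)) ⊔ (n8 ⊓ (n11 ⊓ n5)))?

n5 ∨ n4 = n5
n7 ∨ n5 = n5
n6 ∧ n16 = n0
n0 ∨ n1 = n1
n5 ∧ n1 = n1
n4 ∨ n0 = n4
n2 ∨ n16 = n5
n4 ∨ n5 = n5
n11 ∧ n5 = n11
n8 ∧ n11 = n11
n5 ∨ n11 = n5
n1 ∧ n5 = n1

n1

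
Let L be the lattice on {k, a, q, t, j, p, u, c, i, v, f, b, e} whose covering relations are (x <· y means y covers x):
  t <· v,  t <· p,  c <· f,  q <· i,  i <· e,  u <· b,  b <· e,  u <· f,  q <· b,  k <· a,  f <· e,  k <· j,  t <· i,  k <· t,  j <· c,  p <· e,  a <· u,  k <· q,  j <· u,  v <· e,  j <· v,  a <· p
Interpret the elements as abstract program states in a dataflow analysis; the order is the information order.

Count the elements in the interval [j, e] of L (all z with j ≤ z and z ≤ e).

7

The interval [j, e] = {b, c, e, f, j, u, v}, which has 7 elements.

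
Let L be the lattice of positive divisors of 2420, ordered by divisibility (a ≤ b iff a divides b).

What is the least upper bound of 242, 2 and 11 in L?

242

In the divisibility order, the join is the least common multiple: lcm(242, 2, 11) = 242.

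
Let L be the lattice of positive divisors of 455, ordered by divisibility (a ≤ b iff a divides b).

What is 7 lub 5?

In the divisibility order, the join is the least common multiple: lcm(7, 5) = 35.

35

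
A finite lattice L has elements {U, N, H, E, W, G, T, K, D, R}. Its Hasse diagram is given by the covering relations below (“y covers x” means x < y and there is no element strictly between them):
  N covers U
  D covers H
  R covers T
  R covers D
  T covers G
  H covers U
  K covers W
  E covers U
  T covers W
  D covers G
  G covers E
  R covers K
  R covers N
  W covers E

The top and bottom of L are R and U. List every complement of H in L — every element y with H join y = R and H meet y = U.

K, N, T, W

Need y with H ∨ y = R and H ∧ y = U.
Checking each element gives: K, N, T, W.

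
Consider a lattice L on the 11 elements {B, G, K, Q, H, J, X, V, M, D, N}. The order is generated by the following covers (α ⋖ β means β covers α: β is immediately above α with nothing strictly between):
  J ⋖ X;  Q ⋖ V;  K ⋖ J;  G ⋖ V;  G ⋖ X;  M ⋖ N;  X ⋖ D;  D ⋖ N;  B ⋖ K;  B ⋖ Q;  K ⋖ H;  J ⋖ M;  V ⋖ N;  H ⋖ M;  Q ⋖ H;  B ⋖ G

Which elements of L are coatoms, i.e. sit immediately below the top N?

D, M, V

The coatoms are exactly the elements covered by N: D, M, V.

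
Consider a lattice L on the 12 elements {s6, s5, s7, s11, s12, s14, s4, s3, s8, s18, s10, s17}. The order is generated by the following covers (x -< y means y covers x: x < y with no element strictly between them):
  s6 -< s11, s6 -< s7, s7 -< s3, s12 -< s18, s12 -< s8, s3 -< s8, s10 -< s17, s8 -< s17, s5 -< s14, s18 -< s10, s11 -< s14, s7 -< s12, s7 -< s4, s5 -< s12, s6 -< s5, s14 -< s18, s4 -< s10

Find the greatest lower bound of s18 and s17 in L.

Common lower bounds of {s18, s17}: s11, s12, s14, s18, s5, s6, s7.
The greatest among these is s18.

s18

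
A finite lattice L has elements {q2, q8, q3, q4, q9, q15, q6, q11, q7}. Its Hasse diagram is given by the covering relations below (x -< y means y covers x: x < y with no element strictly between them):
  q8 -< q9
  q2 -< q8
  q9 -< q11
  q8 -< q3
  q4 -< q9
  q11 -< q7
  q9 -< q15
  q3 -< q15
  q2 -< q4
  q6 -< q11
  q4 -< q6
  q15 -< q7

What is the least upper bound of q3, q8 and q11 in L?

q7

Common upper bounds of {q3, q8, q11}: q7.
The least among these is q7.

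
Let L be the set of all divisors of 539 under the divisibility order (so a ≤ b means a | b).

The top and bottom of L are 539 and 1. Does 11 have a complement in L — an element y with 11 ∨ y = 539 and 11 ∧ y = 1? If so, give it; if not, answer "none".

Need y with 11 ∨ y = 539 and 11 ∧ y = 1.
Checking each element gives: 49.

49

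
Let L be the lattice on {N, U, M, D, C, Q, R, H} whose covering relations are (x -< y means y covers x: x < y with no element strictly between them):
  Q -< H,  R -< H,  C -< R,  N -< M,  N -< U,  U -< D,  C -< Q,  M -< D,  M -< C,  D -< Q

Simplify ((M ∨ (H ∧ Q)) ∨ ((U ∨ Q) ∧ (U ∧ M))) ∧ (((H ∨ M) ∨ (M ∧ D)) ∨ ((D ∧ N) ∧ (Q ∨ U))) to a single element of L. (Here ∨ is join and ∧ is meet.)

H ∧ Q = Q
M ∨ Q = Q
U ∨ Q = Q
U ∧ M = N
Q ∧ N = N
Q ∨ N = Q
H ∨ M = H
M ∧ D = M
H ∨ M = H
D ∧ N = N
Q ∨ U = Q
N ∧ Q = N
H ∨ N = H
Q ∧ H = Q

Q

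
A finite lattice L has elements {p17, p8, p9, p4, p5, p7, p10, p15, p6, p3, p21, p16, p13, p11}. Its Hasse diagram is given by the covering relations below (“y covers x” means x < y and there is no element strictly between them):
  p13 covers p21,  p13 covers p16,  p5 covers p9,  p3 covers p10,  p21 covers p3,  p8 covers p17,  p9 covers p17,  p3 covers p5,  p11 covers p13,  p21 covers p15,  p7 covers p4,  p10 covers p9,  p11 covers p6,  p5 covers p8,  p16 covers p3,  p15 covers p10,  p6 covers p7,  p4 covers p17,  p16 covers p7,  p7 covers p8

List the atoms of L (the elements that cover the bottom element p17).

p4, p8, p9

The atoms are exactly the elements that cover p17: p4, p8, p9.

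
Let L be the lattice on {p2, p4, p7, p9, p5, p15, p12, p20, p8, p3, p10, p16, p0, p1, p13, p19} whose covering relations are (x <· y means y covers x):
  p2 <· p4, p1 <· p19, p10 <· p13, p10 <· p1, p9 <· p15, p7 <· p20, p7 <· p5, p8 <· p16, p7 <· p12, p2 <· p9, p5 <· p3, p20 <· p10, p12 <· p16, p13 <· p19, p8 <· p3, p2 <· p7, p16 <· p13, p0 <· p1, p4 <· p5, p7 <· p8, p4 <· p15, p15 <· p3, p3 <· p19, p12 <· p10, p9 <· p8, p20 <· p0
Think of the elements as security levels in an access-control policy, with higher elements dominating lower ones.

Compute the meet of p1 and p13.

p10

Common lower bounds of {p1, p13}: p10, p12, p2, p20, p7.
The greatest among these is p10.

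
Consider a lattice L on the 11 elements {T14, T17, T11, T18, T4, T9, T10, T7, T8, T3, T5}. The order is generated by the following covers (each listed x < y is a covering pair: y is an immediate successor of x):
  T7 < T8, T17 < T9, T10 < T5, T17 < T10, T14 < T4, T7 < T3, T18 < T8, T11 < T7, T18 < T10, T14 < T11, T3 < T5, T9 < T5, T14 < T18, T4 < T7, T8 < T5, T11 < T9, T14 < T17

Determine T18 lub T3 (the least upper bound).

Common upper bounds of {T18, T3}: T5.
The least among these is T5.

T5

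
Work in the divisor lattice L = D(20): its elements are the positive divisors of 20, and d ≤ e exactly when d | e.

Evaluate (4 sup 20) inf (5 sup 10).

4 ∨ 20 = 20
5 ∨ 10 = 10
20 ∧ 10 = 10

10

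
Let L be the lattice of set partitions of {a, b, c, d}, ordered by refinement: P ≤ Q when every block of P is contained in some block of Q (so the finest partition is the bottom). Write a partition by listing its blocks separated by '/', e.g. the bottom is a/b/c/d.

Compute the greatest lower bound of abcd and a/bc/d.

The meet (common refinement) of abcd and a/bc/d intersects blocks pairwise, giving a/bc/d.

a/bc/d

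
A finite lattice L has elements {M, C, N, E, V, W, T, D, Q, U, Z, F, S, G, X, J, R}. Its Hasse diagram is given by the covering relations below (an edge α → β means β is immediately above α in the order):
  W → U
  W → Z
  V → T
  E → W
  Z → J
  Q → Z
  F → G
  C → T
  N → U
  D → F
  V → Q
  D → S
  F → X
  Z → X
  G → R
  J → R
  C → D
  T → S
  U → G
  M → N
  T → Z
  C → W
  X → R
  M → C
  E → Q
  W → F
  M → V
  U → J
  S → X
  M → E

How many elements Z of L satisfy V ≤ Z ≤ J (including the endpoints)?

The interval [V, J] = {J, Q, T, V, Z}, which has 5 elements.

5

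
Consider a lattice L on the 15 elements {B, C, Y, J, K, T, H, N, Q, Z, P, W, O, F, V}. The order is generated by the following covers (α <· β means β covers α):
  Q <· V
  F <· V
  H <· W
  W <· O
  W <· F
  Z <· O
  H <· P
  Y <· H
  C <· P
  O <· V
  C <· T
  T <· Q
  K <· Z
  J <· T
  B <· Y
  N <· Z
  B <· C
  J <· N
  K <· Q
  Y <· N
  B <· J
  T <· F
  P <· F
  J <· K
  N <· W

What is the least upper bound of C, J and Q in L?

Q

Common upper bounds of {C, J, Q}: Q, V.
The least among these is Q.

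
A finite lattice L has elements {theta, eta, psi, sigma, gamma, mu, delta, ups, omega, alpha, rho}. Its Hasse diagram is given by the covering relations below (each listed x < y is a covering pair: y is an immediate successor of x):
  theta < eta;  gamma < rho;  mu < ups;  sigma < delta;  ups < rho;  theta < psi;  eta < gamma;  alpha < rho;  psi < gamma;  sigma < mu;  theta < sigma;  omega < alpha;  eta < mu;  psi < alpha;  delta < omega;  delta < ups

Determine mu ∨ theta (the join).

mu

Common upper bounds of {mu, theta}: mu, rho, ups.
The least among these is mu.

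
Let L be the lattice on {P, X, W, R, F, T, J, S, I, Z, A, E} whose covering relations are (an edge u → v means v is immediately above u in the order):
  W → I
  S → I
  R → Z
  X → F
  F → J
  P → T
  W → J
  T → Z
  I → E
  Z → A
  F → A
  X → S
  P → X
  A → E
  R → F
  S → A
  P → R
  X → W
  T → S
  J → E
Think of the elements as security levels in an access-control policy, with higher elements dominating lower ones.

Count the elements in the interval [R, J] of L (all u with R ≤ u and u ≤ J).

3

The interval [R, J] = {F, J, R}, which has 3 elements.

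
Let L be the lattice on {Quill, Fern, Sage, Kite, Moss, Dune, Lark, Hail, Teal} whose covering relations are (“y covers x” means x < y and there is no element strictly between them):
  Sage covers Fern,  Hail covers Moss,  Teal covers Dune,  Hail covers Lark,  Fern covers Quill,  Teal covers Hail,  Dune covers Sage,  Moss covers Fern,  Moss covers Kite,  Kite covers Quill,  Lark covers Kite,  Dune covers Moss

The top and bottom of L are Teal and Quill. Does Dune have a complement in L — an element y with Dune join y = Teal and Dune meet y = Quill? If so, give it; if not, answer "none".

For every candidate y, either Dune ∨ y ≠ Teal or Dune ∧ y ≠ Quill; no complement exists.

none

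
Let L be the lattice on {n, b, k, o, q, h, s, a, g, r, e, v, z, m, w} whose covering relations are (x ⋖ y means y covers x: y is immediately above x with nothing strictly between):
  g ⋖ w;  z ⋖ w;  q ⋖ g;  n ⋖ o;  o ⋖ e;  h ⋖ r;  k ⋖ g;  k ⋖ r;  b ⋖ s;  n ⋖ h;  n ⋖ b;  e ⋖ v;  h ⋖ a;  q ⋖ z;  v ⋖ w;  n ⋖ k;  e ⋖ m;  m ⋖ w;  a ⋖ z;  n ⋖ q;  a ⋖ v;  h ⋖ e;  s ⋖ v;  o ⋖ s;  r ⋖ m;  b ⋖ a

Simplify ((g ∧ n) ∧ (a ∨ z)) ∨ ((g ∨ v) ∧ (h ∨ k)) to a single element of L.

r

g ∧ n = n
a ∨ z = z
n ∧ z = n
g ∨ v = w
h ∨ k = r
w ∧ r = r
n ∨ r = r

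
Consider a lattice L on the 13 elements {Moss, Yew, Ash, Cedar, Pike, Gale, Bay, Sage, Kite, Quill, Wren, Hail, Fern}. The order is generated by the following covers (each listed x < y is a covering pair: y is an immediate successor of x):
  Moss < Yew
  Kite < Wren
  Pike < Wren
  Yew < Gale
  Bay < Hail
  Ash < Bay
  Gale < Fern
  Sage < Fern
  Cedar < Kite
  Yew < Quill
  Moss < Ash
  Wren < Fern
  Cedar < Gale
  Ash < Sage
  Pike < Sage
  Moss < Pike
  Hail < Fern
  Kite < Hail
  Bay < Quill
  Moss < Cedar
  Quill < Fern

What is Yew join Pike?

Fern

Common upper bounds of {Yew, Pike}: Fern.
The least among these is Fern.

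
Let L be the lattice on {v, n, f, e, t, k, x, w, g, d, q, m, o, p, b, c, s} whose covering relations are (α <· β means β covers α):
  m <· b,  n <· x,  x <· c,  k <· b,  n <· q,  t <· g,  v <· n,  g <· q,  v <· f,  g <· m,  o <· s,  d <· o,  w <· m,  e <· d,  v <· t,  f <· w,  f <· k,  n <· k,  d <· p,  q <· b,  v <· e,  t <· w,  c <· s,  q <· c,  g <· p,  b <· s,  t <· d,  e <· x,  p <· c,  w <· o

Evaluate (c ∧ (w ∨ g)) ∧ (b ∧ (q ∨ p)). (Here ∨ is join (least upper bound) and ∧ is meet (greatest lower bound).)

w ∨ g = m
c ∧ m = g
q ∨ p = c
b ∧ c = q
g ∧ q = g

g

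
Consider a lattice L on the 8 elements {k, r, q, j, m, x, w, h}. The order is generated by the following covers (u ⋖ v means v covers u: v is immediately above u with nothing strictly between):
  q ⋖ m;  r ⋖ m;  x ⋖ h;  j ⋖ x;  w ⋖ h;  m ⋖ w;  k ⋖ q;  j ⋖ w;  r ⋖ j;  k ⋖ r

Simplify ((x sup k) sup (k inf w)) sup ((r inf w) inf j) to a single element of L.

x

x ∨ k = x
k ∧ w = k
x ∨ k = x
r ∧ w = r
r ∧ j = r
x ∨ r = x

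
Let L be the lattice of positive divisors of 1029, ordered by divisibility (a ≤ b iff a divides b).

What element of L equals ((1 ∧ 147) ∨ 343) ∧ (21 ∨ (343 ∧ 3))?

7

1 ∧ 147 = 1
1 ∨ 343 = 343
343 ∧ 3 = 1
21 ∨ 1 = 21
343 ∧ 21 = 7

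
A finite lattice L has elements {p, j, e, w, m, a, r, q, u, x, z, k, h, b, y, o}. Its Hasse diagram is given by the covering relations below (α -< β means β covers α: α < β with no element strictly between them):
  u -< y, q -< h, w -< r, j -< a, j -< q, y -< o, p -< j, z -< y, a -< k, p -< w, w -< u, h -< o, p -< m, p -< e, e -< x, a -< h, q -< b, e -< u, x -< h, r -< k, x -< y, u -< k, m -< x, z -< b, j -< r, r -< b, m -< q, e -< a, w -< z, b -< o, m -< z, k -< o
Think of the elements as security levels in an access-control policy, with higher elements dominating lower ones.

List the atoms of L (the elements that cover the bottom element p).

The atoms are exactly the elements that cover p: e, j, m, w.

e, j, m, w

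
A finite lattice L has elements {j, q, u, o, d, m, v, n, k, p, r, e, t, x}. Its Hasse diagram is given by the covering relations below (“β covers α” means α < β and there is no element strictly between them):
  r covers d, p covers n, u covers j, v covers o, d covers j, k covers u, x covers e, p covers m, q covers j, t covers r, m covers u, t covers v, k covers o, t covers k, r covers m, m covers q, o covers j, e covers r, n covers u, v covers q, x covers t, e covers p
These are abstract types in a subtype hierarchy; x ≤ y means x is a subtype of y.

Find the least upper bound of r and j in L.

r

Common upper bounds of {r, j}: e, r, t, x.
The least among these is r.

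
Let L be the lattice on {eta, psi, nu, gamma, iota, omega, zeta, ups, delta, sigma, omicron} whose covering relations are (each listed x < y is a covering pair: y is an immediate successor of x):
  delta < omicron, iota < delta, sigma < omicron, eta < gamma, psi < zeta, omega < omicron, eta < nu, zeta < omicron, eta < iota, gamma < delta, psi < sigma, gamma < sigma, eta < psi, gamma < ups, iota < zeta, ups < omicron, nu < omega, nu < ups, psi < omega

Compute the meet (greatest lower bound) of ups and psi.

eta

Common lower bounds of {ups, psi}: eta.
The greatest among these is eta.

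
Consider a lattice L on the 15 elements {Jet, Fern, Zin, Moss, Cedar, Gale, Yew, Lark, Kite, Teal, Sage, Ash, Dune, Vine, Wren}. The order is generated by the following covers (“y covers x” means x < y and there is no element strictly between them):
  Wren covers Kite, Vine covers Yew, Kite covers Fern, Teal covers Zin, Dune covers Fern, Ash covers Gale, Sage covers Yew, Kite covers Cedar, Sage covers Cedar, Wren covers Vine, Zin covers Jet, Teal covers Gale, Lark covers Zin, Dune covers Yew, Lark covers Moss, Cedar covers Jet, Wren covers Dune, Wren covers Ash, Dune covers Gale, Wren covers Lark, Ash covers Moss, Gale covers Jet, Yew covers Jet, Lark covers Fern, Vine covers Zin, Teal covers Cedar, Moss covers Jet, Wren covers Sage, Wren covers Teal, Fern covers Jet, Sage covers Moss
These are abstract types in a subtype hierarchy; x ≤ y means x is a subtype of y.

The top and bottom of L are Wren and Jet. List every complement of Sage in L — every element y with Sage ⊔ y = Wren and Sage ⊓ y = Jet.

Fern, Gale, Zin

Need y with Sage ∨ y = Wren and Sage ∧ y = Jet.
Checking each element gives: Fern, Gale, Zin.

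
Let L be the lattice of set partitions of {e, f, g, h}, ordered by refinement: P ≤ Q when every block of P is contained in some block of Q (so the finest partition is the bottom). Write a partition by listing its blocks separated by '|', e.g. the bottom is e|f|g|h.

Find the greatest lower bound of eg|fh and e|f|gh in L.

e|f|g|h

The meet (common refinement) of eg|fh and e|f|gh intersects blocks pairwise, giving e|f|g|h.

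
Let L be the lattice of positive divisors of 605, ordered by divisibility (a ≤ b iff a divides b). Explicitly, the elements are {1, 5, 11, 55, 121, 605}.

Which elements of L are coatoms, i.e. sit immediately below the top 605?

121, 55

The coatoms are exactly the elements covered by 605: 121, 55.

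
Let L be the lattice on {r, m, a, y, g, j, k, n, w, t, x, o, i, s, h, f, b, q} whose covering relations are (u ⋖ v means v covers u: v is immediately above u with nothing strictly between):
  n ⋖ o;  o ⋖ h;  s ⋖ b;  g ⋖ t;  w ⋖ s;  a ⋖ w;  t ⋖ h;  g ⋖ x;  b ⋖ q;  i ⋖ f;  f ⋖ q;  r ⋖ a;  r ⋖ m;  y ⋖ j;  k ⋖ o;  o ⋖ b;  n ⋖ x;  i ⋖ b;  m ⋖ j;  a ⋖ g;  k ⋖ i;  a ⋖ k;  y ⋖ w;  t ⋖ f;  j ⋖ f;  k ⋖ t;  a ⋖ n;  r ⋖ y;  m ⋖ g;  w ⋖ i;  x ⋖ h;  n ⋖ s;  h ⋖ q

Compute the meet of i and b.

Common lower bounds of {i, b}: a, i, k, r, w, y.
The greatest among these is i.

i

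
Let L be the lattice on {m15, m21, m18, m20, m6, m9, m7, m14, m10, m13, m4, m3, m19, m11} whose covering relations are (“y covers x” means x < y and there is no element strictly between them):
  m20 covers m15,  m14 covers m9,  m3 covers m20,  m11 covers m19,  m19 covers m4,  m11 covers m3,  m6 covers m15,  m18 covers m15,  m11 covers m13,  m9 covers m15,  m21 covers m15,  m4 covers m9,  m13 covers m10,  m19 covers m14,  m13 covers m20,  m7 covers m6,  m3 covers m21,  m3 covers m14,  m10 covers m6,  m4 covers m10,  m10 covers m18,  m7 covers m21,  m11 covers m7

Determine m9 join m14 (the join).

m14

Common upper bounds of {m9, m14}: m11, m14, m19, m3.
The least among these is m14.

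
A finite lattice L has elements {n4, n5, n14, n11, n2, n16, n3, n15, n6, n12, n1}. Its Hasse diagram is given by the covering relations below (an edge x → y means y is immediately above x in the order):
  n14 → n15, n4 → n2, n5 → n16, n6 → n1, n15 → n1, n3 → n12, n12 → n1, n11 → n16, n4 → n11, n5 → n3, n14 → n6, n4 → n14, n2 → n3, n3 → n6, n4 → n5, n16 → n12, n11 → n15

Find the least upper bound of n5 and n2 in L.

n3

Common upper bounds of {n5, n2}: n1, n12, n3, n6.
The least among these is n3.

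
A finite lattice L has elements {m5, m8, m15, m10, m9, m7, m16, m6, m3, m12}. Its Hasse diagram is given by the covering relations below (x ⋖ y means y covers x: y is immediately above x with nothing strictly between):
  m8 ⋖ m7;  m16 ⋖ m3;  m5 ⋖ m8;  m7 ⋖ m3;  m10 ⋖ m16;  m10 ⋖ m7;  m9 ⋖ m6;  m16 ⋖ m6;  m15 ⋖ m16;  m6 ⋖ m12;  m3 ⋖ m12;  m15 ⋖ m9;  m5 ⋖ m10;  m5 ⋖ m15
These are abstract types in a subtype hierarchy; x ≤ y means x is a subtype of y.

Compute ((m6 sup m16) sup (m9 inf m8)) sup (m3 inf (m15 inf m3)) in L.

m6

m6 ∨ m16 = m6
m9 ∧ m8 = m5
m6 ∨ m5 = m6
m15 ∧ m3 = m15
m3 ∧ m15 = m15
m6 ∨ m15 = m6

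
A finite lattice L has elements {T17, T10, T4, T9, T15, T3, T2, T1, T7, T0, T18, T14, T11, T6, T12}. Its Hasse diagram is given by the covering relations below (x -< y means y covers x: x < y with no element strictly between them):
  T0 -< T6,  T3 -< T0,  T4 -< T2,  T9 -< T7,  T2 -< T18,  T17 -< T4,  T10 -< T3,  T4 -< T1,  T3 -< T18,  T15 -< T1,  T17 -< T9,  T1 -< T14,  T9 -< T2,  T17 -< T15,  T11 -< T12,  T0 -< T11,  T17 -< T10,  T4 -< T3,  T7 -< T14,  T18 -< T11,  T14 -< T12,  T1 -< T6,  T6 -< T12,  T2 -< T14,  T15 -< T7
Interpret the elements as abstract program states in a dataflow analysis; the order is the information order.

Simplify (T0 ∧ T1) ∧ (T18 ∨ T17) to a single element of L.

T0 ∧ T1 = T4
T18 ∨ T17 = T18
T4 ∧ T18 = T4

T4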